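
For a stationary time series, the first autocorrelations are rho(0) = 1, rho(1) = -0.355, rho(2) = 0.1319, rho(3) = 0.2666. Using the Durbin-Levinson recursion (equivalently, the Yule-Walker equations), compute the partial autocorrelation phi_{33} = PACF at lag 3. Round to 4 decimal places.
\phi_{33} = 0.3610

The PACF at lag k is phi_{kk}, the last component of the solution
to the Yule-Walker system G_k phi = r_k where
  (G_k)_{ij} = rho(|i - j|), (r_k)_i = rho(i), i,j = 1..k.
Equivalently, Durbin-Levinson gives phi_{kk} iteratively:
  phi_{11} = rho(1)
  phi_{kk} = [rho(k) - sum_{j=1..k-1} phi_{k-1,j} rho(k-j)]
            / [1 - sum_{j=1..k-1} phi_{k-1,j} rho(j)],
  phi_{k,j} = phi_{k-1,j} - phi_{kk} phi_{k-1,k-j},  j = 1..k-1.
Step k = 1:
  phi_11 = rho(1) = -0.355.
Step k = 2:
  phi_22 = [rho(2) - phi_11 rho(1)] / [1 - phi_11 rho(1)] = [0.1319 - (-0.355)(-0.355)] / [1 - (-0.355)(-0.355)]
         = 0.005875 / 0.873975 = 0.006722.
  Update: phi_21 = phi_11 - phi_22 phi_11 = -0.355 - (0.006722)(-0.355) = -0.352614.
Step k = 3:
  phi_33 = [rho(3) - phi_21 rho(2) - phi_22 rho(1)] / [1 - phi_21 rho(1) - phi_22 rho(2)]
    numerator   = 0.2666 - (-0.352614)(0.1319) - (0.006722)(-0.355) = 0.31549611
    denominator = 1 - (-0.352614)(-0.355) - (0.006722)(0.1319) = 0.87393551
  phi_33 = 0.31549611 / 0.87393551 = 0.361.
Therefore phi_{33} = 0.3610.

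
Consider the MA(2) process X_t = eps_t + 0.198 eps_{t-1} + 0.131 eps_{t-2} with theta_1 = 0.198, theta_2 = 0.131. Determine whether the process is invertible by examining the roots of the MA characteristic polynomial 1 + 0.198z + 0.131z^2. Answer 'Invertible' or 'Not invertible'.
\text{Invertible}

The MA(q) characteristic polynomial is P(z) = 1 + 0.198z + 0.131z^2.
Invertibility requires all roots to lie outside the unit circle, i.e. |z| > 1 for every root.
Set 1 + (0.198) z + (0.131) z^2 = 0, i.e. a z^2 + b z + c = 0 with a = 0.131, b = 0.198, c = 1.
Discriminant D = b^2 - 4ac = (0.198)^2 - 4*(0.131)*1 = 0.039204 - (0.524) = -0.484796.
D < 0, so the roots are the complex-conjugate pair z = (-b +/- i sqrt(-D)) / (2a) = -0.7557 +/- 2.6575i.
For a conjugate pair |z|^2 = z * conj(z) = (product of roots) = c/a = 1/(0.131) = 7.633588, so |z| = sqrt(7.633588) = 2.7629 for both roots.
Moduli of all roots: 2.7629, 2.7629.
All moduli strictly greater than 1? Yes.
Verdict: Invertible.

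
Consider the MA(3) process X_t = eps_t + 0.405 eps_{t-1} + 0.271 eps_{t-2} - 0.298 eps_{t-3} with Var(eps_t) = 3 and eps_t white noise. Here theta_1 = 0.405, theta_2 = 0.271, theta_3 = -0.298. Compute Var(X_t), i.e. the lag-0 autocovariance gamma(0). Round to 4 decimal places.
\gamma(0) = 3.9788

For an MA(q) process X_t = eps_t + sum_i theta_i eps_{t-i} with
Var(eps_t) = sigma^2, the variance is
  gamma(0) = sigma^2 * (1 + sum_i theta_i^2).
  sum_i theta_i^2 = (0.405)^2 + (0.271)^2 + (-0.298)^2 = 0.164025 + 0.073441 + 0.088804 = 0.32627.
  gamma(0) = 3 * (1 + 0.32627) = 3 * 1.32627 = 3.97881, which rounds to 3.9788.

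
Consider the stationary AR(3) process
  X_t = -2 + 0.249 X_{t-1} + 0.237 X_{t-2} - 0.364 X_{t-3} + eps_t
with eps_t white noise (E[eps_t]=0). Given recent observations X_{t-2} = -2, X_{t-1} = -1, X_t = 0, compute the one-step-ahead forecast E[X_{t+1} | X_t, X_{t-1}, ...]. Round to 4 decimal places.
E[X_{t+1} \mid \mathcal F_t] = -1.5090

For an AR(p) model X_t = c + sum_i phi_i X_{t-i} + eps_t, the
one-step-ahead conditional mean is
  E[X_{t+1} | X_t, ...] = c + sum_i phi_i X_{t+1-i}.
Substitute known values:
  E[X_{t+1} | ...] = -2 + (0.249) * (0) + (0.237) * (-1) + (-0.364) * (-2)
                   = -1.5090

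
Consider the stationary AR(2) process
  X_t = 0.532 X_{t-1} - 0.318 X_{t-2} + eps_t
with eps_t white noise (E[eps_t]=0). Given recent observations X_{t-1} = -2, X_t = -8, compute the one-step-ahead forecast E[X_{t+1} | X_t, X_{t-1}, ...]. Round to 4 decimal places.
E[X_{t+1} \mid \mathcal F_t] = -3.6200

For an AR(p) model X_t = c + sum_i phi_i X_{t-i} + eps_t, the
one-step-ahead conditional mean is
  E[X_{t+1} | X_t, ...] = c + sum_i phi_i X_{t+1-i}.
Substitute known values:
  E[X_{t+1} | ...] = (0.532) * (-8) + (-0.318) * (-2)
                   = -3.6200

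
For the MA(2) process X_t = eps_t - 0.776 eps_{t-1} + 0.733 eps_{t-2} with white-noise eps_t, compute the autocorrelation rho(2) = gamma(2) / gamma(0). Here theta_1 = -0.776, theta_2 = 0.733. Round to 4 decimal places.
\rho(2) = 0.3426

For an MA(q) process with theta_0 = 1, the autocovariance is
  gamma(k) = sigma^2 * sum_{i=0..q-k} theta_i * theta_{i+k},
and rho(k) = gamma(k) / gamma(0). Sigma^2 cancels.
  numerator   = (1)*(0.733) = 0.733.
  denominator = (1)^2 + (-0.776)^2 + (0.733)^2 = 2.139465.
  rho(2) = 0.733 / 2.139465 = 0.3426.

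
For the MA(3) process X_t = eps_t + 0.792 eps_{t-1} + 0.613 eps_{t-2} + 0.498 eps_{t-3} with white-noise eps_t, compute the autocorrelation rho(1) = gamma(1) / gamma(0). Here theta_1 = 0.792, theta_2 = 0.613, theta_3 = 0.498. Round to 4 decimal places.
\rho(1) = 0.7031

For an MA(q) process with theta_0 = 1, the autocovariance is
  gamma(k) = sigma^2 * sum_{i=0..q-k} theta_i * theta_{i+k},
and rho(k) = gamma(k) / gamma(0). Sigma^2 cancels.
  numerator   = (1)*(0.792) + (0.792)*(0.613) + (0.613)*(0.498) = 1.58277.
  denominator = (1)^2 + (0.792)^2 + (0.613)^2 + (0.498)^2 = 2.251037.
  rho(1) = 1.58277 / 2.251037 = 0.7031.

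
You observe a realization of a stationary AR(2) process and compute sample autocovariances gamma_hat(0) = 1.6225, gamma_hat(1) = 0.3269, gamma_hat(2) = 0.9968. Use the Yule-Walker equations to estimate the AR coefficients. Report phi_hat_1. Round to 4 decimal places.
\hat\phi_{1} = 0.0810

The Yule-Walker equations for an AR(p) process read, in matrix form,
  Gamma_p phi = r_p,   with   (Gamma_p)_{ij} = gamma(|i - j|),
                       (r_p)_i = gamma(i),   i,j = 1..p.
Substitute the sample gammas (Toeplitz matrix and right-hand side of size 2):
  Gamma_p = [[1.6225, 0.3269], [0.3269, 1.6225]]
  r_p     = [0.3269, 0.9968]
Written out:
  1.6225 phi_1 + 0.3269 phi_2 = 0.3269
  0.3269 phi_1 + 1.6225 phi_2 = 0.9968
Solve by Cramer's rule:
  det = gamma(0)^2 - gamma(1)^2 = (1.6225)^2 - (0.3269)^2 = 2.63250625 - 0.10686361 = 2.52564264
  phi_hat_1 = [gamma(1) gamma(0) - gamma(1) gamma(2)] / det = [(0.3269)(1.6225) - (0.3269)(0.9968)] / 2.52564264 = 0.20454133 / 2.52564264 = 0.081
  phi_hat_2 = [gamma(0) gamma(2) - gamma(1)^2] / det = [(1.6225)(0.9968) - (0.3269)^2] / 2.52564264 = 1.51044439 / 2.52564264 = 0.598
So phi_hat = [0.0810, 0.5980].
Therefore phi_hat_1 = 0.0810.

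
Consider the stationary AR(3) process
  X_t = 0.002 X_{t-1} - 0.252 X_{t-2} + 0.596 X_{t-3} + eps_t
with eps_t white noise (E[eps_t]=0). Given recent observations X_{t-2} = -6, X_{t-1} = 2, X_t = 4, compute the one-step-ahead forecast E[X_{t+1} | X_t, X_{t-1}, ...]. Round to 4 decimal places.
E[X_{t+1} \mid \mathcal F_t] = -4.0720

For an AR(p) model X_t = c + sum_i phi_i X_{t-i} + eps_t, the
one-step-ahead conditional mean is
  E[X_{t+1} | X_t, ...] = c + sum_i phi_i X_{t+1-i}.
Substitute known values:
  E[X_{t+1} | ...] = (0.002) * (4) + (-0.252) * (2) + (0.596) * (-6)
                   = -4.0720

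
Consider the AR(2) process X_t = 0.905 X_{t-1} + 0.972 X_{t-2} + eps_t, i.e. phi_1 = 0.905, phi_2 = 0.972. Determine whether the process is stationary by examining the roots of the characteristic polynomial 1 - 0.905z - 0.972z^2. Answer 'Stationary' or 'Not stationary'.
\text{Not stationary}

The AR(p) characteristic polynomial is P(z) = 1 - 0.905z - 0.972z^2.
Stationarity requires all roots to lie outside the unit circle, i.e. |z| > 1 for every root.
Set 1 + (-0.905) z + (-0.972) z^2 = 0, i.e. a z^2 + b z + c = 0 with a = -0.972, b = -0.905, c = 1.
Discriminant D = b^2 - 4ac = (-0.905)^2 - 4*(-0.972)*1 = 0.819025 - (-3.888) = 4.707025.
D >= 0, so the roots are real: z = (-b +/- sqrt(D)) / (2a) = (0.905 +/- 2.169568) / (-1.944).
  z_1 = (0.905 + 2.169568) / (-1.944) = -1.5816,   |z_1| = 1.5816.
  z_2 = (0.905 - 2.169568) / (-1.944) = 0.6505,   |z_2| = 0.6505.
Moduli of all roots: 1.5816, 0.6505.
All moduli strictly greater than 1? No.
Verdict: Not stationary.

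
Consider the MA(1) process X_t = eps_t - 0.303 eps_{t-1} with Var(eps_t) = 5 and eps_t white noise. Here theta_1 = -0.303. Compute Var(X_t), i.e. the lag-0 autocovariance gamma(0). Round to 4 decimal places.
\gamma(0) = 5.4590

For an MA(q) process X_t = eps_t + sum_i theta_i eps_{t-i} with
Var(eps_t) = sigma^2, the variance is
  gamma(0) = sigma^2 * (1 + sum_i theta_i^2).
  sum_i theta_i^2 = (-0.303)^2 = 0.091809.
  gamma(0) = 5 * (1 + 0.091809) = 5 * 1.091809 = 5.459045, which rounds to 5.4590.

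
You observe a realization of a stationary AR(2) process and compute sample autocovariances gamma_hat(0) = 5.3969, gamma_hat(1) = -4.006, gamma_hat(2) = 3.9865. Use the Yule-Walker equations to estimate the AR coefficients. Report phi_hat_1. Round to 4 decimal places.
\hat\phi_{1} = -0.4320

The Yule-Walker equations for an AR(p) process read, in matrix form,
  Gamma_p phi = r_p,   with   (Gamma_p)_{ij} = gamma(|i - j|),
                       (r_p)_i = gamma(i),   i,j = 1..p.
Substitute the sample gammas (Toeplitz matrix and right-hand side of size 2):
  Gamma_p = [[5.3969, -4.006], [-4.006, 5.3969]]
  r_p     = [-4.006, 3.9865]
Written out:
  5.3969 phi_1 - 4.006 phi_2 = -4.006
  -4.006 phi_1 + 5.3969 phi_2 = 3.9865
Solve by Cramer's rule:
  det = gamma(0)^2 - gamma(1)^2 = (5.3969)^2 - (-4.006)^2 = 29.12652961 - 16.048036 = 13.07849361
  phi_hat_1 = [gamma(1) gamma(0) - gamma(1) gamma(2)] / det = [(-4.006)(5.3969) - (-4.006)(3.9865)] / 13.07849361 = -5.6500624 / 13.07849361 = -0.432
  phi_hat_2 = [gamma(0) gamma(2) - gamma(1)^2] / det = [(5.3969)(3.9865) - (-4.006)^2] / 13.07849361 = 5.46670585 / 13.07849361 = 0.418
So phi_hat = [-0.4320, 0.4180].
Therefore phi_hat_1 = -0.4320.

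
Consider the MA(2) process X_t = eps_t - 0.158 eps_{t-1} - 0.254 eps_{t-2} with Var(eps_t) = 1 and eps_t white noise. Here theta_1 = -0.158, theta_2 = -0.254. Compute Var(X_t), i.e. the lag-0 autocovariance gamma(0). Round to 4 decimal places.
\gamma(0) = 1.0895

For an MA(q) process X_t = eps_t + sum_i theta_i eps_{t-i} with
Var(eps_t) = sigma^2, the variance is
  gamma(0) = sigma^2 * (1 + sum_i theta_i^2).
  sum_i theta_i^2 = (-0.158)^2 + (-0.254)^2 = 0.024964 + 0.064516 = 0.08948.
  gamma(0) = 1 * (1 + 0.08948) = 1 * 1.08948 = 1.08948, which rounds to 1.0895.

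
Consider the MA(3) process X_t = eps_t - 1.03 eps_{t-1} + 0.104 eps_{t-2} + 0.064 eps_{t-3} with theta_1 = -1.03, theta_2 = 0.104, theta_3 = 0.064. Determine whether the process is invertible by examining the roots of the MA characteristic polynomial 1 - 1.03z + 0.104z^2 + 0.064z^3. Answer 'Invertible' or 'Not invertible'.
\text{Invertible}

The MA(q) characteristic polynomial is P(z) = 1 - 1.03z + 0.104z^2 + 0.064z^3.
Invertibility requires all roots to lie outside the unit circle, i.e. |z| > 1 for every root.
Degree 3: look for a simple real root z0 first, then factor out (1 - z/z0) and solve the remaining quadratic.
Testing z0 = 1.25: P(1.25) = 1 + (-1.03)(1.25) + (0.104)(1.25)^2 + (0.064)(1.25)^3
  = 1 + (-1.2875) + (0.1625) + (0.125) = 0.  So z_0 = 1.25 is a root, |z_0| = 1.25.
Divide out the factor (1 - 0.8 z) = (1 - z/z0) (since 1/z0 = 0.8):
  P(z) = (1 - 0.8 z)(1 + (-0.23) z + (-0.08) z^2)
  [check: z-coef -0.23 - (0.8) = -1.03; z^2-coef -0.08 - (0.8)(-0.23) = 0.104; z^3-coef -(0.8)(-0.08) = 0.064.]
Remaining roots from the quadratic factor 1 + (-0.23) z + (-0.08) z^2:
  Set 1 + (-0.23) z + (-0.08) z^2 = 0, i.e. a z^2 + b z + c = 0 with a = -0.08, b = -0.23, c = 1.
  Discriminant D = b^2 - 4ac = (-0.23)^2 - 4*(-0.08)*1 = 0.0529 - (-0.32) = 0.3729.
  D >= 0, so the roots are real: z = (-b +/- sqrt(D)) / (2a) = (0.23 +/- 0.610655) / (-0.16).
    z_1 = (0.23 + 0.610655) / (-0.16) = -5.2541,   |z_1| = 5.2541.
    z_2 = (0.23 - 0.610655) / (-0.16) = 2.3791,   |z_2| = 2.3791.
Moduli of all roots: 1.2500, 5.2541, 2.3791.
All moduli strictly greater than 1? Yes.
Verdict: Invertible.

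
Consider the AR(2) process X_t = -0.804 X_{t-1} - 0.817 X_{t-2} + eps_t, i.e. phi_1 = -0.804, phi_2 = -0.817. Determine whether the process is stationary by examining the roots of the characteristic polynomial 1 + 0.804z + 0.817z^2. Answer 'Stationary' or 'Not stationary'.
\text{Stationary}

The AR(p) characteristic polynomial is P(z) = 1 + 0.804z + 0.817z^2.
Stationarity requires all roots to lie outside the unit circle, i.e. |z| > 1 for every root.
Set 1 + (0.804) z + (0.817) z^2 = 0, i.e. a z^2 + b z + c = 0 with a = 0.817, b = 0.804, c = 1.
Discriminant D = b^2 - 4ac = (0.804)^2 - 4*(0.817)*1 = 0.646416 - (3.268) = -2.621584.
D < 0, so the roots are the complex-conjugate pair z = (-b +/- i sqrt(-D)) / (2a) = -0.492 +/- 0.9909i.
For a conjugate pair |z|^2 = z * conj(z) = (product of roots) = c/a = 1/(0.817) = 1.22399, so |z| = sqrt(1.22399) = 1.1063 for both roots.
Moduli of all roots: 1.1063, 1.1063.
All moduli strictly greater than 1? Yes.
Verdict: Stationary.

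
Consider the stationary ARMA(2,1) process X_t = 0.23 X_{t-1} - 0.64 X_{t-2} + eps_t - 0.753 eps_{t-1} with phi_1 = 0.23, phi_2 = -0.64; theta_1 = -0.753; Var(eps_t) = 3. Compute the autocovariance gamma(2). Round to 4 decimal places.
\gamma(2) = -4.5877

Multiply the model equation by X_{t-k} and take expectations. With theta_0 = psi_0 = 1 and psi_j the MA(infinity) weights, this gives
  gamma(k) - sum_i phi_i gamma(k-i) = c_k,
  c_k = sigma^2 * sum_{j=k..q} theta_j psi_{j-k}   (c_k = 0 for k > q),
using gamma(-m) = gamma(m).
psi-weights needed (psi_j = theta_j + sum_i phi_i psi_{j-i}):
  psi_1 = theta_1 + phi_1 = -0.753 + (0.23) = -0.523
Right-hand sides:
  c_0 = sigma^2 (1 + theta_1 psi_1) = 3 * (1 + (-0.753)(-0.523)) = 3 * 1.393819 = 4.181457
  c_1 = sigma^2 theta_1 = 3 * (-0.753) = -2.259
  c_2 = 0
Equations for k = 0, 1, 2 (AR order 2, c_2 = 0):
  (E0) gamma(0) = phi_1 gamma(1) + phi_2 gamma(2) + c_0
  (E1) gamma(1) = phi_1 gamma(0) + phi_2 gamma(1) + c_1
  (E2) gamma(2) = phi_1 gamma(1) + phi_2 gamma(0)
From (E1): gamma(1) = A gamma(0) + B with
  A = phi_1 / (1 - phi_2) = 0.23 / 1.64 = 0.140244,   B = c_1 / (1 - phi_2) = -2.259 / 1.64 = -1.377439.
Insert (E2) into (E0): gamma(0) (1 - phi_2^2) = phi_1 (1 + phi_2) gamma(1) + c_0.
  phi_1 (1 + phi_2) = (0.23)(0.36) = 0.0828,   1 - phi_2^2 = 0.5904.
Replace gamma(1) by A gamma(0) + B and collect gamma(0):
  gamma(0) [0.5904 - (0.0828)(0.140244)] = (0.0828)(-1.377439) + 4.181457
  gamma(0) * 0.578788 = 4.067405
  gamma(0) = 4.067405 / 0.578788 = 7.027455.
  gamma(1) = A gamma(0) + B = (0.140244)(7.027455) + (-1.377439) = -0.391881.
  gamma(2) = phi_1 gamma(1) + phi_2 gamma(0) = (0.23)(-0.391881) + (-0.64)(7.027455) = -4.587704.
Therefore gamma(2) = -4.5877 (to 4 decimal places).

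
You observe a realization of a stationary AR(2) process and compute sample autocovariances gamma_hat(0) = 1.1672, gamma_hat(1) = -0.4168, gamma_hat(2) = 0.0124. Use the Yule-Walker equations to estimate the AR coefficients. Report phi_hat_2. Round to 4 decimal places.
\hat\phi_{2} = -0.1340

The Yule-Walker equations for an AR(p) process read, in matrix form,
  Gamma_p phi = r_p,   with   (Gamma_p)_{ij} = gamma(|i - j|),
                       (r_p)_i = gamma(i),   i,j = 1..p.
Substitute the sample gammas (Toeplitz matrix and right-hand side of size 2):
  Gamma_p = [[1.1672, -0.4168], [-0.4168, 1.1672]]
  r_p     = [-0.4168, 0.0124]
Written out:
  1.1672 phi_1 - 0.4168 phi_2 = -0.4168
  -0.4168 phi_1 + 1.1672 phi_2 = 0.0124
Solve by Cramer's rule:
  det = gamma(0)^2 - gamma(1)^2 = (1.1672)^2 - (-0.4168)^2 = 1.36235584 - 0.17372224 = 1.1886336
  phi_hat_1 = [gamma(1) gamma(0) - gamma(1) gamma(2)] / det = [(-0.4168)(1.1672) - (-0.4168)(0.0124)] / 1.1886336 = -0.48132064 / 1.1886336 = -0.4049
  phi_hat_2 = [gamma(0) gamma(2) - gamma(1)^2] / det = [(1.1672)(0.0124) - (-0.4168)^2] / 1.1886336 = -0.15924896 / 1.1886336 = -0.134
So phi_hat = [-0.4049, -0.1340].
Therefore phi_hat_2 = -0.1340.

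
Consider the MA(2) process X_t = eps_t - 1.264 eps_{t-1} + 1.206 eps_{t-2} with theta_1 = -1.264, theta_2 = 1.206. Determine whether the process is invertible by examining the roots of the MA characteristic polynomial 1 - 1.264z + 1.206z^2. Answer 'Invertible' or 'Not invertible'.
\text{Not invertible}

The MA(q) characteristic polynomial is P(z) = 1 - 1.264z + 1.206z^2.
Invertibility requires all roots to lie outside the unit circle, i.e. |z| > 1 for every root.
Set 1 + (-1.264) z + (1.206) z^2 = 0, i.e. a z^2 + b z + c = 0 with a = 1.206, b = -1.264, c = 1.
Discriminant D = b^2 - 4ac = (-1.264)^2 - 4*(1.206)*1 = 1.597696 - (4.824) = -3.226304.
D < 0, so the roots are the complex-conjugate pair z = (-b +/- i sqrt(-D)) / (2a) = 0.524 +/- 0.7447i.
For a conjugate pair |z|^2 = z * conj(z) = (product of roots) = c/a = 1/(1.206) = 0.829187, so |z| = sqrt(0.829187) = 0.9106 for both roots.
Moduli of all roots: 0.9106, 0.9106.
All moduli strictly greater than 1? No.
Verdict: Not invertible.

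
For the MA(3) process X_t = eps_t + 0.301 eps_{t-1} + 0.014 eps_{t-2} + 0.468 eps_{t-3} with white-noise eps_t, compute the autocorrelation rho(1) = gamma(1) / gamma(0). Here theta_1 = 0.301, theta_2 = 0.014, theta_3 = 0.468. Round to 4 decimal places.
\rho(1) = 0.2380

For an MA(q) process with theta_0 = 1, the autocovariance is
  gamma(k) = sigma^2 * sum_{i=0..q-k} theta_i * theta_{i+k},
and rho(k) = gamma(k) / gamma(0). Sigma^2 cancels.
  numerator   = (1)*(0.301) + (0.301)*(0.014) + (0.014)*(0.468) = 0.311766.
  denominator = (1)^2 + (0.301)^2 + (0.014)^2 + (0.468)^2 = 1.309821.
  rho(1) = 0.311766 / 1.309821 = 0.2380.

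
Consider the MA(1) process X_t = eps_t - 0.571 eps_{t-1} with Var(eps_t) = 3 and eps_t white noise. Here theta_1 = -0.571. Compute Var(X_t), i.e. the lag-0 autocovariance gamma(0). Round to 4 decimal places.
\gamma(0) = 3.9781

For an MA(q) process X_t = eps_t + sum_i theta_i eps_{t-i} with
Var(eps_t) = sigma^2, the variance is
  gamma(0) = sigma^2 * (1 + sum_i theta_i^2).
  sum_i theta_i^2 = (-0.571)^2 = 0.326041.
  gamma(0) = 3 * (1 + 0.326041) = 3 * 1.326041 = 3.978123, which rounds to 3.9781.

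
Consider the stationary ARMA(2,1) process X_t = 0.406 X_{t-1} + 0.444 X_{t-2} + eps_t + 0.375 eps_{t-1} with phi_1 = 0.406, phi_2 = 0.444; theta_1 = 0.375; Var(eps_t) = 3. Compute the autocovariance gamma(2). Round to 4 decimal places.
\gamma(2) = 10.8287

Multiply the model equation by X_{t-k} and take expectations. With theta_0 = psi_0 = 1 and psi_j the MA(infinity) weights, this gives
  gamma(k) - sum_i phi_i gamma(k-i) = c_k,
  c_k = sigma^2 * sum_{j=k..q} theta_j psi_{j-k}   (c_k = 0 for k > q),
using gamma(-m) = gamma(m).
psi-weights needed (psi_j = theta_j + sum_i phi_i psi_{j-i}):
  psi_1 = theta_1 + phi_1 = 0.375 + (0.406) = 0.781
Right-hand sides:
  c_0 = sigma^2 (1 + theta_1 psi_1) = 3 * (1 + (0.375)(0.781)) = 3 * 1.292875 = 3.878625
  c_1 = sigma^2 theta_1 = 3 * (0.375) = 1.125
  c_2 = 0
Equations for k = 0, 1, 2 (AR order 2, c_2 = 0):
  (E0) gamma(0) = phi_1 gamma(1) + phi_2 gamma(2) + c_0
  (E1) gamma(1) = phi_1 gamma(0) + phi_2 gamma(1) + c_1
  (E2) gamma(2) = phi_1 gamma(1) + phi_2 gamma(0)
From (E1): gamma(1) = A gamma(0) + B with
  A = phi_1 / (1 - phi_2) = 0.406 / 0.556 = 0.730216,   B = c_1 / (1 - phi_2) = 1.125 / 0.556 = 2.023381.
Insert (E2) into (E0): gamma(0) (1 - phi_2^2) = phi_1 (1 + phi_2) gamma(1) + c_0.
  phi_1 (1 + phi_2) = (0.406)(1.444) = 0.586264,   1 - phi_2^2 = 0.802864.
Replace gamma(1) by A gamma(0) + B and collect gamma(0):
  gamma(0) [0.802864 - (0.586264)(0.730216)] = (0.586264)(2.023381) + 3.878625
  gamma(0) * 0.374765 = 5.064861
  gamma(0) = 5.064861 / 0.374765 = 13.514773.
  gamma(1) = A gamma(0) + B = (0.730216)(13.514773) + (2.023381) = 11.892083.
  gamma(2) = phi_1 gamma(1) + phi_2 gamma(0) = (0.406)(11.892083) + (0.444)(13.514773) = 10.828745.
Therefore gamma(2) = 10.8287 (to 4 decimal places).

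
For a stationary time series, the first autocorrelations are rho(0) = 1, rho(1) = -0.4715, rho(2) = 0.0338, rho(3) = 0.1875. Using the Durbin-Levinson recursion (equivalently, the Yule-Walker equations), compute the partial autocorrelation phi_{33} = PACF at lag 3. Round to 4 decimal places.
\phi_{33} = 0.1271

The PACF at lag k is phi_{kk}, the last component of the solution
to the Yule-Walker system G_k phi = r_k where
  (G_k)_{ij} = rho(|i - j|), (r_k)_i = rho(i), i,j = 1..k.
Equivalently, Durbin-Levinson gives phi_{kk} iteratively:
  phi_{11} = rho(1)
  phi_{kk} = [rho(k) - sum_{j=1..k-1} phi_{k-1,j} rho(k-j)]
            / [1 - sum_{j=1..k-1} phi_{k-1,j} rho(j)],
  phi_{k,j} = phi_{k-1,j} - phi_{kk} phi_{k-1,k-j},  j = 1..k-1.
Step k = 1:
  phi_11 = rho(1) = -0.4715.
Step k = 2:
  phi_22 = [rho(2) - phi_11 rho(1)] / [1 - phi_11 rho(1)] = [0.0338 - (-0.4715)(-0.4715)] / [1 - (-0.4715)(-0.4715)]
         = -0.18851225 / 0.77768775 = -0.242401.
  Update: phi_21 = phi_11 - phi_22 phi_11 = -0.4715 - (-0.242401)(-0.4715) = -0.585792.
Step k = 3:
  phi_33 = [rho(3) - phi_21 rho(2) - phi_22 rho(1)] / [1 - phi_21 rho(1) - phi_22 rho(2)]
    numerator   = 0.1875 - (-0.585792)(0.0338) - (-0.242401)(-0.4715) = 0.09300772
    denominator = 1 - (-0.585792)(-0.4715) - (-0.242401)(0.0338) = 0.7319922
  phi_33 = 0.09300772 / 0.7319922 = 0.1271.
Therefore phi_{33} = 0.1271.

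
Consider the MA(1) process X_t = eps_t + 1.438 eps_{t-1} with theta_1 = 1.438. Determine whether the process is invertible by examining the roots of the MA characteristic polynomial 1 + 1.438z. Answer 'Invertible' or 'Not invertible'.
\text{Not invertible}

The MA(q) characteristic polynomial is P(z) = 1 + 1.438z.
Invertibility requires all roots to lie outside the unit circle, i.e. |z| > 1 for every root.
This is linear in z: 1 + (1.438) z = 0  =>  z = -1/(1.438) = -0.69541,  |z| = 0.69541.
Moduli of all roots: 0.6954.
All moduli strictly greater than 1? No.
Verdict: Not invertible.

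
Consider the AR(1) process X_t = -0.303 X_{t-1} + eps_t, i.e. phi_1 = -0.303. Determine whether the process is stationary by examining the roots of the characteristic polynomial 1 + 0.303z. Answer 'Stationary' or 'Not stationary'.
\text{Stationary}

The AR(p) characteristic polynomial is P(z) = 1 + 0.303z.
Stationarity requires all roots to lie outside the unit circle, i.e. |z| > 1 for every root.
This is linear in z: 1 + (0.303) z = 0  =>  z = -1/(0.303) = -3.30033,  |z| = 3.30033.
Moduli of all roots: 3.3003.
All moduli strictly greater than 1? Yes.
Verdict: Stationary.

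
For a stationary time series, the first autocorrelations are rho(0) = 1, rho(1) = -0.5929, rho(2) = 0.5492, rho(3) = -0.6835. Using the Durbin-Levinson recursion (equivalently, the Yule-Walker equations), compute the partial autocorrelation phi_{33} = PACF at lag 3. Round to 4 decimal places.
\phi_{33} = -0.4699

The PACF at lag k is phi_{kk}, the last component of the solution
to the Yule-Walker system G_k phi = r_k where
  (G_k)_{ij} = rho(|i - j|), (r_k)_i = rho(i), i,j = 1..k.
Equivalently, Durbin-Levinson gives phi_{kk} iteratively:
  phi_{11} = rho(1)
  phi_{kk} = [rho(k) - sum_{j=1..k-1} phi_{k-1,j} rho(k-j)]
            / [1 - sum_{j=1..k-1} phi_{k-1,j} rho(j)],
  phi_{k,j} = phi_{k-1,j} - phi_{kk} phi_{k-1,k-j},  j = 1..k-1.
Step k = 1:
  phi_11 = rho(1) = -0.5929.
Step k = 2:
  phi_22 = [rho(2) - phi_11 rho(1)] / [1 - phi_11 rho(1)] = [0.5492 - (-0.5929)(-0.5929)] / [1 - (-0.5929)(-0.5929)]
         = 0.19766959 / 0.64846959 = 0.304825.
  Update: phi_21 = phi_11 - phi_22 phi_11 = -0.5929 - (0.304825)(-0.5929) = -0.412169.
Step k = 3:
  phi_33 = [rho(3) - phi_21 rho(2) - phi_22 rho(1)] / [1 - phi_21 rho(1) - phi_22 rho(2)]
    numerator   = -0.6835 - (-0.412169)(0.5492) - (0.304825)(-0.5929) = -0.27640596
    denominator = 1 - (-0.412169)(-0.5929) - (0.304825)(0.5492) = 0.588215
  phi_33 = -0.27640596 / 0.588215 = -0.4699.
Therefore phi_{33} = -0.4699.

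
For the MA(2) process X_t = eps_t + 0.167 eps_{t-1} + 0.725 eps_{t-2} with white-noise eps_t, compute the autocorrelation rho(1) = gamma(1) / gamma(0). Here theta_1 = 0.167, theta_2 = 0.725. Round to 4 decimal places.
\rho(1) = 0.1854

For an MA(q) process with theta_0 = 1, the autocovariance is
  gamma(k) = sigma^2 * sum_{i=0..q-k} theta_i * theta_{i+k},
and rho(k) = gamma(k) / gamma(0). Sigma^2 cancels.
  numerator   = (1)*(0.167) + (0.167)*(0.725) = 0.288075.
  denominator = (1)^2 + (0.167)^2 + (0.725)^2 = 1.553514.
  rho(1) = 0.288075 / 1.553514 = 0.1854.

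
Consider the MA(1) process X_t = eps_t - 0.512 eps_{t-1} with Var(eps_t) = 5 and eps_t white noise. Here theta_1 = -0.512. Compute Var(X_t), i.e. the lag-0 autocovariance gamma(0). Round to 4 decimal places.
\gamma(0) = 6.3107

For an MA(q) process X_t = eps_t + sum_i theta_i eps_{t-i} with
Var(eps_t) = sigma^2, the variance is
  gamma(0) = sigma^2 * (1 + sum_i theta_i^2).
  sum_i theta_i^2 = (-0.512)^2 = 0.262144.
  gamma(0) = 5 * (1 + 0.262144) = 5 * 1.262144 = 6.31072, which rounds to 6.3107.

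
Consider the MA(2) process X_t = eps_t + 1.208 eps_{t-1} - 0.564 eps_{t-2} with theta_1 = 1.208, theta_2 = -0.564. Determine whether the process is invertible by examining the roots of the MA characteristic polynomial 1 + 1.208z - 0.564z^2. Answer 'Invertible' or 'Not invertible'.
\text{Not invertible}

The MA(q) characteristic polynomial is P(z) = 1 + 1.208z - 0.564z^2.
Invertibility requires all roots to lie outside the unit circle, i.e. |z| > 1 for every root.
Set 1 + (1.208) z + (-0.564) z^2 = 0, i.e. a z^2 + b z + c = 0 with a = -0.564, b = 1.208, c = 1.
Discriminant D = b^2 - 4ac = (1.208)^2 - 4*(-0.564)*1 = 1.459264 - (-2.256) = 3.715264.
D >= 0, so the roots are real: z = (-b +/- sqrt(D)) / (2a) = (-1.208 +/- 1.927502) / (-1.128).
  z_1 = (-1.208 + 1.927502) / (-1.128) = -0.6379,   |z_1| = 0.6379.
  z_2 = (-1.208 - 1.927502) / (-1.128) = 2.7797,   |z_2| = 2.7797.
Moduli of all roots: 0.6379, 2.7797.
All moduli strictly greater than 1? No.
Verdict: Not invertible.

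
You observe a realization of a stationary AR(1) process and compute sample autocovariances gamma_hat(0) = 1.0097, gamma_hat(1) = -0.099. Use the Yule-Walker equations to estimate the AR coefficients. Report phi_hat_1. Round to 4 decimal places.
\hat\phi_{1} = -0.0980

The Yule-Walker equations for an AR(p) process read, in matrix form,
  Gamma_p phi = r_p,   with   (Gamma_p)_{ij} = gamma(|i - j|),
                       (r_p)_i = gamma(i),   i,j = 1..p.
Substitute the sample gammas (Toeplitz matrix and right-hand side of size 1):
  Gamma_p = [[1.0097]]
  r_p     = [-0.099]
With p = 1 this is the single equation gamma(0) phi_1 = gamma(1):
  phi_hat_1 = gamma(1) / gamma(0) = -0.099 / 1.0097 = -0.0980.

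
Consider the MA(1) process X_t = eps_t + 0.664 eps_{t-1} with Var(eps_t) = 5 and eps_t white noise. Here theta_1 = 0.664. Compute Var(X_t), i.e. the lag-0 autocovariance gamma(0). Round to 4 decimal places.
\gamma(0) = 7.2045

For an MA(q) process X_t = eps_t + sum_i theta_i eps_{t-i} with
Var(eps_t) = sigma^2, the variance is
  gamma(0) = sigma^2 * (1 + sum_i theta_i^2).
  sum_i theta_i^2 = (0.664)^2 = 0.440896.
  gamma(0) = 5 * (1 + 0.440896) = 5 * 1.440896 = 7.20448, which rounds to 7.2045.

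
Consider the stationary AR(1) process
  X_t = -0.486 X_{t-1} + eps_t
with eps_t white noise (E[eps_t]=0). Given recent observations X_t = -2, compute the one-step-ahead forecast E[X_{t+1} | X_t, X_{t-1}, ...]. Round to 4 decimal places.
E[X_{t+1} \mid \mathcal F_t] = 0.9720

For an AR(p) model X_t = c + sum_i phi_i X_{t-i} + eps_t, the
one-step-ahead conditional mean is
  E[X_{t+1} | X_t, ...] = c + sum_i phi_i X_{t+1-i}.
Substitute known values:
  E[X_{t+1} | ...] = (-0.486) * (-2)
                   = 0.9720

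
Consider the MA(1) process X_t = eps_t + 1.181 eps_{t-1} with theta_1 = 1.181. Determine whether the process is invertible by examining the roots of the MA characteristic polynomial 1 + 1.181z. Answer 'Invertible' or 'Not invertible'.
\text{Not invertible}

The MA(q) characteristic polynomial is P(z) = 1 + 1.181z.
Invertibility requires all roots to lie outside the unit circle, i.e. |z| > 1 for every root.
This is linear in z: 1 + (1.181) z = 0  =>  z = -1/(1.181) = -0.84674,  |z| = 0.84674.
Moduli of all roots: 0.8467.
All moduli strictly greater than 1? No.
Verdict: Not invertible.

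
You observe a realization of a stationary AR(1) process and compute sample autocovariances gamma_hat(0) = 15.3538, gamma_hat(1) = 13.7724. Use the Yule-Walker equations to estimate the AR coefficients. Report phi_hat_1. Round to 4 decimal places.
\hat\phi_{1} = 0.8970

The Yule-Walker equations for an AR(p) process read, in matrix form,
  Gamma_p phi = r_p,   with   (Gamma_p)_{ij} = gamma(|i - j|),
                       (r_p)_i = gamma(i),   i,j = 1..p.
Substitute the sample gammas (Toeplitz matrix and right-hand side of size 1):
  Gamma_p = [[15.3538]]
  r_p     = [13.7724]
With p = 1 this is the single equation gamma(0) phi_1 = gamma(1):
  phi_hat_1 = gamma(1) / gamma(0) = 13.7724 / 15.3538 = 0.8970.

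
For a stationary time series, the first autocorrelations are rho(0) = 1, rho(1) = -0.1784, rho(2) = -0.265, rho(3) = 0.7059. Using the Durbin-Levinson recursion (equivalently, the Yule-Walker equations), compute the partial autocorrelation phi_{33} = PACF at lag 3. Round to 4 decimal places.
\phi_{33} = 0.6720

The PACF at lag k is phi_{kk}, the last component of the solution
to the Yule-Walker system G_k phi = r_k where
  (G_k)_{ij} = rho(|i - j|), (r_k)_i = rho(i), i,j = 1..k.
Equivalently, Durbin-Levinson gives phi_{kk} iteratively:
  phi_{11} = rho(1)
  phi_{kk} = [rho(k) - sum_{j=1..k-1} phi_{k-1,j} rho(k-j)]
            / [1 - sum_{j=1..k-1} phi_{k-1,j} rho(j)],
  phi_{k,j} = phi_{k-1,j} - phi_{kk} phi_{k-1,k-j},  j = 1..k-1.
Step k = 1:
  phi_11 = rho(1) = -0.1784.
Step k = 2:
  phi_22 = [rho(2) - phi_11 rho(1)] / [1 - phi_11 rho(1)] = [-0.265 - (-0.1784)(-0.1784)] / [1 - (-0.1784)(-0.1784)]
         = -0.29682656 / 0.96817344 = -0.306584.
  Update: phi_21 = phi_11 - phi_22 phi_11 = -0.1784 - (-0.306584)(-0.1784) = -0.233095.
Step k = 3:
  phi_33 = [rho(3) - phi_21 rho(2) - phi_22 rho(1)] / [1 - phi_21 rho(1) - phi_22 rho(2)]
    numerator   = 0.7059 - (-0.233095)(-0.265) - (-0.306584)(-0.1784) = 0.58943533
    denominator = 1 - (-0.233095)(-0.1784) - (-0.306584)(-0.265) = 0.87717114
  phi_33 = 0.58943533 / 0.87717114 = 0.672.
Therefore phi_{33} = 0.6720.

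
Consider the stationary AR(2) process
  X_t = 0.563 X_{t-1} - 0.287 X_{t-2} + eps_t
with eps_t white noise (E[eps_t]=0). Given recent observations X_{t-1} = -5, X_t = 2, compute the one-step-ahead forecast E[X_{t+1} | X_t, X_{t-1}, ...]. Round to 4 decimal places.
E[X_{t+1} \mid \mathcal F_t] = 2.5610

For an AR(p) model X_t = c + sum_i phi_i X_{t-i} + eps_t, the
one-step-ahead conditional mean is
  E[X_{t+1} | X_t, ...] = c + sum_i phi_i X_{t+1-i}.
Substitute known values:
  E[X_{t+1} | ...] = (0.563) * (2) + (-0.287) * (-5)
                   = 2.5610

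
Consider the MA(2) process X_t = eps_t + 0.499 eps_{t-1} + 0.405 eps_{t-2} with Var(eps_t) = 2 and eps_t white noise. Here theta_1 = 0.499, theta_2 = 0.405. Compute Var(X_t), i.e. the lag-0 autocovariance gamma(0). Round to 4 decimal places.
\gamma(0) = 2.8261

For an MA(q) process X_t = eps_t + sum_i theta_i eps_{t-i} with
Var(eps_t) = sigma^2, the variance is
  gamma(0) = sigma^2 * (1 + sum_i theta_i^2).
  sum_i theta_i^2 = (0.499)^2 + (0.405)^2 = 0.249001 + 0.164025 = 0.413026.
  gamma(0) = 2 * (1 + 0.413026) = 2 * 1.413026 = 2.826052, which rounds to 2.8261.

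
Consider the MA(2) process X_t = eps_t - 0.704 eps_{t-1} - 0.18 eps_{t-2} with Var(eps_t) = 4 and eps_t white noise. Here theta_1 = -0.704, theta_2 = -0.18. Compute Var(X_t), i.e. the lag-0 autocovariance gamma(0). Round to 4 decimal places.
\gamma(0) = 6.1121

For an MA(q) process X_t = eps_t + sum_i theta_i eps_{t-i} with
Var(eps_t) = sigma^2, the variance is
  gamma(0) = sigma^2 * (1 + sum_i theta_i^2).
  sum_i theta_i^2 = (-0.704)^2 + (-0.18)^2 = 0.495616 + 0.0324 = 0.528016.
  gamma(0) = 4 * (1 + 0.528016) = 4 * 1.528016 = 6.112064, which rounds to 6.1121.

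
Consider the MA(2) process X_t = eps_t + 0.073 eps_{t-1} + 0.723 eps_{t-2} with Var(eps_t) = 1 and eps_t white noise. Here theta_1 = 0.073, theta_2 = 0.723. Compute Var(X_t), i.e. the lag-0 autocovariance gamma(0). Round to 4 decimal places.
\gamma(0) = 1.5281

For an MA(q) process X_t = eps_t + sum_i theta_i eps_{t-i} with
Var(eps_t) = sigma^2, the variance is
  gamma(0) = sigma^2 * (1 + sum_i theta_i^2).
  sum_i theta_i^2 = (0.073)^2 + (0.723)^2 = 0.005329 + 0.522729 = 0.528058.
  gamma(0) = 1 * (1 + 0.528058) = 1 * 1.528058 = 1.528058, which rounds to 1.5281.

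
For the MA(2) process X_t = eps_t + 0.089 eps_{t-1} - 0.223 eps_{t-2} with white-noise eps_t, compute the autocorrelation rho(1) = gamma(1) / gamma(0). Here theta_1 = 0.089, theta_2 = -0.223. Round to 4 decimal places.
\rho(1) = 0.0654

For an MA(q) process with theta_0 = 1, the autocovariance is
  gamma(k) = sigma^2 * sum_{i=0..q-k} theta_i * theta_{i+k},
and rho(k) = gamma(k) / gamma(0). Sigma^2 cancels.
  numerator   = (1)*(0.089) + (0.089)*(-0.223) = 0.069153.
  denominator = (1)^2 + (0.089)^2 + (-0.223)^2 = 1.05765.
  rho(1) = 0.069153 / 1.05765 = 0.0654.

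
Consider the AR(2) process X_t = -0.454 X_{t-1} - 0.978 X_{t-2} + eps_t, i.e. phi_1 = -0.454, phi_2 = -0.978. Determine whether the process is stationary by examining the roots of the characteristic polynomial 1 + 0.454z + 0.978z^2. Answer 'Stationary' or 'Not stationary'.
\text{Stationary}

The AR(p) characteristic polynomial is P(z) = 1 + 0.454z + 0.978z^2.
Stationarity requires all roots to lie outside the unit circle, i.e. |z| > 1 for every root.
Set 1 + (0.454) z + (0.978) z^2 = 0, i.e. a z^2 + b z + c = 0 with a = 0.978, b = 0.454, c = 1.
Discriminant D = b^2 - 4ac = (0.454)^2 - 4*(0.978)*1 = 0.206116 - (3.912) = -3.705884.
D < 0, so the roots are the complex-conjugate pair z = (-b +/- i sqrt(-D)) / (2a) = -0.2321 +/- 0.9842i.
For a conjugate pair |z|^2 = z * conj(z) = (product of roots) = c/a = 1/(0.978) = 1.022495, so |z| = sqrt(1.022495) = 1.0112 for both roots.
Moduli of all roots: 1.0112, 1.0112.
All moduli strictly greater than 1? Yes.
Verdict: Stationary.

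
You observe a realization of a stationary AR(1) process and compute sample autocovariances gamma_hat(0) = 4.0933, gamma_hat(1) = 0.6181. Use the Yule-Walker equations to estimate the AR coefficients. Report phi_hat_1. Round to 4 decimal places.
\hat\phi_{1} = 0.1510

The Yule-Walker equations for an AR(p) process read, in matrix form,
  Gamma_p phi = r_p,   with   (Gamma_p)_{ij} = gamma(|i - j|),
                       (r_p)_i = gamma(i),   i,j = 1..p.
Substitute the sample gammas (Toeplitz matrix and right-hand side of size 1):
  Gamma_p = [[4.0933]]
  r_p     = [0.6181]
With p = 1 this is the single equation gamma(0) phi_1 = gamma(1):
  phi_hat_1 = gamma(1) / gamma(0) = 0.6181 / 4.0933 = 0.1510.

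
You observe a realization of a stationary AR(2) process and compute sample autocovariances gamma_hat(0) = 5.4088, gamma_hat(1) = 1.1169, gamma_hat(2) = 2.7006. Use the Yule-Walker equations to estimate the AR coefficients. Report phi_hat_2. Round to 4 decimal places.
\hat\phi_{2} = 0.4770

The Yule-Walker equations for an AR(p) process read, in matrix form,
  Gamma_p phi = r_p,   with   (Gamma_p)_{ij} = gamma(|i - j|),
                       (r_p)_i = gamma(i),   i,j = 1..p.
Substitute the sample gammas (Toeplitz matrix and right-hand side of size 2):
  Gamma_p = [[5.4088, 1.1169], [1.1169, 5.4088]]
  r_p     = [1.1169, 2.7006]
Written out:
  5.4088 phi_1 + 1.1169 phi_2 = 1.1169
  1.1169 phi_1 + 5.4088 phi_2 = 2.7006
Solve by Cramer's rule:
  det = gamma(0)^2 - gamma(1)^2 = (5.4088)^2 - (1.1169)^2 = 29.25511744 - 1.24746561 = 28.00765183
  phi_hat_1 = [gamma(1) gamma(0) - gamma(1) gamma(2)] / det = [(1.1169)(5.4088) - (1.1169)(2.7006)] / 28.00765183 = 3.02478858 / 28.00765183 = 0.108
  phi_hat_2 = [gamma(0) gamma(2) - gamma(1)^2] / det = [(5.4088)(2.7006) - (1.1169)^2] / 28.00765183 = 13.35953967 / 28.00765183 = 0.477
So phi_hat = [0.1080, 0.4770].
Therefore phi_hat_2 = 0.4770.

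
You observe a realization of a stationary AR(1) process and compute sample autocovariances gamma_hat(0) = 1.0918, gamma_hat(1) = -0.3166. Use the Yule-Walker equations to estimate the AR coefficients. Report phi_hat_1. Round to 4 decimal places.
\hat\phi_{1} = -0.2900

The Yule-Walker equations for an AR(p) process read, in matrix form,
  Gamma_p phi = r_p,   with   (Gamma_p)_{ij} = gamma(|i - j|),
                       (r_p)_i = gamma(i),   i,j = 1..p.
Substitute the sample gammas (Toeplitz matrix and right-hand side of size 1):
  Gamma_p = [[1.0918]]
  r_p     = [-0.3166]
With p = 1 this is the single equation gamma(0) phi_1 = gamma(1):
  phi_hat_1 = gamma(1) / gamma(0) = -0.3166 / 1.0918 = -0.2900.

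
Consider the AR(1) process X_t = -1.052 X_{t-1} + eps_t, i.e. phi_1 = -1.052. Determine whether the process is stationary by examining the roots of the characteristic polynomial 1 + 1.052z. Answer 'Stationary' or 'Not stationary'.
\text{Not stationary}

The AR(p) characteristic polynomial is P(z) = 1 + 1.052z.
Stationarity requires all roots to lie outside the unit circle, i.e. |z| > 1 for every root.
This is linear in z: 1 + (1.052) z = 0  =>  z = -1/(1.052) = -0.95057,  |z| = 0.95057.
Moduli of all roots: 0.9506.
All moduli strictly greater than 1? No.
Verdict: Not stationary.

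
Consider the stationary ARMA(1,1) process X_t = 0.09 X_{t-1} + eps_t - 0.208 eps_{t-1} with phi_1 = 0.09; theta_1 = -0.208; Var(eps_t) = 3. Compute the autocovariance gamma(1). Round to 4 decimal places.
\gamma(1) = -0.3502

Multiply the model equation by X_{t-k} and take expectations. With theta_0 = psi_0 = 1 and psi_j the MA(infinity) weights, this gives
  gamma(k) - sum_i phi_i gamma(k-i) = c_k,
  c_k = sigma^2 * sum_{j=k..q} theta_j psi_{j-k}   (c_k = 0 for k > q),
using gamma(-m) = gamma(m).
psi-weights needed (psi_j = theta_j + sum_i phi_i psi_{j-i}):
  psi_1 = theta_1 + phi_1 = -0.208 + (0.09) = -0.118
Right-hand sides:
  c_0 = sigma^2 (1 + theta_1 psi_1) = 3 * (1 + (-0.208)(-0.118)) = 3 * 1.024544 = 3.073632
  c_1 = sigma^2 theta_1 = 3 * (-0.208) = -0.624
  c_2 = 0
Equations for k = 0 and k = 1 (AR order 1):
  gamma(0) = phi_1 gamma(1) + c_0
  gamma(1) = phi_1 gamma(0) + c_1
Substituting the second into the first: gamma(0) (1 - phi_1^2) = c_0 + phi_1 c_1, so
  gamma(0) = (c_0 + phi_1 c_1) / (1 - phi_1^2) = (3.073632 + (0.09)(-0.624)) / (1 - (0.09)^2) = 3.017472 / 0.9919 = 3.042113.
  gamma(1) = phi_1 gamma(0) + c_1 = (0.09)(3.042113) + (-0.624) = -0.35021.
Therefore gamma(1) = -0.3502 (to 4 decimal places).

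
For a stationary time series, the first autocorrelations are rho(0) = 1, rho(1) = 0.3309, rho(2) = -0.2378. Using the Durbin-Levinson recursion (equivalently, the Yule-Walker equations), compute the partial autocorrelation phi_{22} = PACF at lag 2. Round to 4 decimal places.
\phi_{22} = -0.3900

The PACF at lag k is phi_{kk}, the last component of the solution
to the Yule-Walker system G_k phi = r_k where
  (G_k)_{ij} = rho(|i - j|), (r_k)_i = rho(i), i,j = 1..k.
Equivalently, Durbin-Levinson gives phi_{kk} iteratively:
  phi_{11} = rho(1)
  phi_{kk} = [rho(k) - sum_{j=1..k-1} phi_{k-1,j} rho(k-j)]
            / [1 - sum_{j=1..k-1} phi_{k-1,j} rho(j)],
  phi_{k,j} = phi_{k-1,j} - phi_{kk} phi_{k-1,k-j},  j = 1..k-1.
Step k = 1:
  phi_11 = rho(1) = 0.3309.
Step k = 2:
  phi_22 = [rho(2) - phi_11 rho(1)] / [1 - phi_11 rho(1)] = [-0.2378 - (0.3309)(0.3309)] / [1 - (0.3309)(0.3309)]
         = -0.34729481 / 0.89050519 = -0.39.
Therefore phi_{22} = -0.3900.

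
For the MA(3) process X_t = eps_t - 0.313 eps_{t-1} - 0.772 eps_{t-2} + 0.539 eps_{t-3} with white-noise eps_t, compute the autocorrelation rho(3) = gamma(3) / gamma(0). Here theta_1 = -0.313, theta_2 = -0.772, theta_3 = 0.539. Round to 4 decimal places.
\rho(3) = 0.2716

For an MA(q) process with theta_0 = 1, the autocovariance is
  gamma(k) = sigma^2 * sum_{i=0..q-k} theta_i * theta_{i+k},
and rho(k) = gamma(k) / gamma(0). Sigma^2 cancels.
  numerator   = (1)*(0.539) = 0.539.
  denominator = (1)^2 + (-0.313)^2 + (-0.772)^2 + (0.539)^2 = 1.984474.
  rho(3) = 0.539 / 1.984474 = 0.2716.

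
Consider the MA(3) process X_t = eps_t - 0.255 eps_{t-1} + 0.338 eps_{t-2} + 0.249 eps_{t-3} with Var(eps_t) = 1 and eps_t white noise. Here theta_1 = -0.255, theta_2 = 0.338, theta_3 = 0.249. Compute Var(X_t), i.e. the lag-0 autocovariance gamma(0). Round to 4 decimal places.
\gamma(0) = 1.2413

For an MA(q) process X_t = eps_t + sum_i theta_i eps_{t-i} with
Var(eps_t) = sigma^2, the variance is
  gamma(0) = sigma^2 * (1 + sum_i theta_i^2).
  sum_i theta_i^2 = (-0.255)^2 + (0.338)^2 + (0.249)^2 = 0.065025 + 0.114244 + 0.062001 = 0.24127.
  gamma(0) = 1 * (1 + 0.24127) = 1 * 1.24127 = 1.24127, which rounds to 1.2413.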